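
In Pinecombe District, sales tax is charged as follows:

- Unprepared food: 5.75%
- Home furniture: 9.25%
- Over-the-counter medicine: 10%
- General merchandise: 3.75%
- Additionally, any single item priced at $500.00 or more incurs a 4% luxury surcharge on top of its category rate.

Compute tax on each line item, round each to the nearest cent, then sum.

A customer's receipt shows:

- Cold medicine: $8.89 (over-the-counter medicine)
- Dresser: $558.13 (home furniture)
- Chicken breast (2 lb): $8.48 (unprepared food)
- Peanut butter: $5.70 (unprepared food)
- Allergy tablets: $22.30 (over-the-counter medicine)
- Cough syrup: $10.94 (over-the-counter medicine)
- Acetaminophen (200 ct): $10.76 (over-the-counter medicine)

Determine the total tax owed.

$80.06

Cold medicine $8.89: over-the-counter medicine → 10% → $0.89
Dresser $558.13: home furniture → 9.25% + 4% surcharge = 13.25% → $73.95
Chicken breast (2 lb) $8.48: unprepared food → 5.75% → $0.49
Peanut butter $5.70: unprepared food → 5.75% → $0.33
Allergy tablets $22.30: over-the-counter medicine → 10% → $2.23
Cough syrup $10.94: over-the-counter medicine → 10% → $1.09
Acetaminophen (200 ct) $10.76: over-the-counter medicine → 10% → $1.08
Total tax = $0.89 + $73.95 + $0.49 + $0.33 + $2.23 + $1.09 + $1.08 = $80.06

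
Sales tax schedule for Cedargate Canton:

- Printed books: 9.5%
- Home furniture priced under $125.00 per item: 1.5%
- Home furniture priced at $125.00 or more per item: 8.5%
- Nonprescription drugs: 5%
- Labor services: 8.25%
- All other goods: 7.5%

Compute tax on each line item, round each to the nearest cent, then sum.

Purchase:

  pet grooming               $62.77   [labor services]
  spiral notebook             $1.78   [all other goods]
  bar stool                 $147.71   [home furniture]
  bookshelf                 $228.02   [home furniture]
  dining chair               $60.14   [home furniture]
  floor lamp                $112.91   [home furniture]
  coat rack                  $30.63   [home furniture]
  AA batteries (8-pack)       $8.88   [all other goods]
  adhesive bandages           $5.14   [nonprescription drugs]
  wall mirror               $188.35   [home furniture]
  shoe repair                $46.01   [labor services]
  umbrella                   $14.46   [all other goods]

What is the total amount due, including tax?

Pet grooming $62.77: labor services → 8.25% → $5.18
Spiral notebook $1.78: all other goods → 7.5% → $0.13
Bar stool $147.71: home furniture, $125.00 or more → 8.5% → $12.56
Bookshelf $228.02: home furniture, $125.00 or more → 8.5% → $19.38
Dining chair $60.14: home furniture, under $125.00 → 1.5% → $0.90
Floor lamp $112.91: home furniture, under $125.00 → 1.5% → $1.69
Coat rack $30.63: home furniture, under $125.00 → 1.5% → $0.46
AA batteries (8-pack) $8.88: all other goods → 7.5% → $0.67
Adhesive bandages $5.14: nonprescription drugs → 5% → $0.26
Wall mirror $188.35: home furniture, $125.00 or more → 8.5% → $16.01
Shoe repair $46.01: labor services → 8.25% → $3.80
Umbrella $14.46: all other goods → 7.5% → $1.08
Subtotal = $906.80; tax = $62.12; total due = $968.92

$968.92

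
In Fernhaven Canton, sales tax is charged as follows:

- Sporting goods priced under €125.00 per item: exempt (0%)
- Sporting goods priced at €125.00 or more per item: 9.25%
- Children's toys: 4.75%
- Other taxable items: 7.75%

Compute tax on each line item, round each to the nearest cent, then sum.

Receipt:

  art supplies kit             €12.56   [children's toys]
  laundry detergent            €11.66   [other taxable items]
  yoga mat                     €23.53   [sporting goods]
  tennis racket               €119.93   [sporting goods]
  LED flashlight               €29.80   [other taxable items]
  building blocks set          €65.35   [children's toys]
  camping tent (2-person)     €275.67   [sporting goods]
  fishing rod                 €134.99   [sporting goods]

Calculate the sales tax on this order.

Art supplies kit €12.56: children's toys → 4.75% → €0.60
Laundry detergent €11.66: other taxable items → 7.75% → €0.90
Yoga mat €23.53: sporting goods, under €125.00 → 0% → €0.00
Tennis racket €119.93: sporting goods, under €125.00 → 0% → €0.00
LED flashlight €29.80: other taxable items → 7.75% → €2.31
Building blocks set €65.35: children's toys → 4.75% → €3.10
Camping tent (2-person) €275.67: sporting goods, €125.00 or more → 9.25% → €25.50
Fishing rod €134.99: sporting goods, €125.00 or more → 9.25% → €12.49
Total tax = €0.60 + €0.90 + €2.31 + €3.10 + €25.50 + €12.49 = €44.90

€44.90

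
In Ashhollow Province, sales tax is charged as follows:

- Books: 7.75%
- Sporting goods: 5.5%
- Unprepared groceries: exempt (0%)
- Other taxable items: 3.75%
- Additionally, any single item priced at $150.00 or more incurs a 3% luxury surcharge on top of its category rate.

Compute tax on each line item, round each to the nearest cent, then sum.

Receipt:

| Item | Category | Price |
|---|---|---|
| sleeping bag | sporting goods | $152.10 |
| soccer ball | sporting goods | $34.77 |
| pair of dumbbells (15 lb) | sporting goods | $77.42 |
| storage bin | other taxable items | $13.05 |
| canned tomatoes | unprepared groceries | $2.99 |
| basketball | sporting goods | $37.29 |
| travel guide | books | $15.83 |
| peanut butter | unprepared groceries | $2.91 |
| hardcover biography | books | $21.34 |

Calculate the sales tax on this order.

$24.52

Sleeping bag $152.10: sporting goods → 5.5% + 3% surcharge = 8.5% → $12.93
Soccer ball $34.77: sporting goods → 5.5% → $1.91
Pair of dumbbells (15 lb) $77.42: sporting goods → 5.5% → $4.26
Storage bin $13.05: other taxable items → 3.75% → $0.49
Canned tomatoes $2.99: unprepared groceries → 0% → $0.00
Basketball $37.29: sporting goods → 5.5% → $2.05
Travel guide $15.83: books → 7.75% → $1.23
Peanut butter $2.91: unprepared groceries → 0% → $0.00
Hardcover biography $21.34: books → 7.75% → $1.65
Total tax = $12.93 + $1.91 + $4.26 + $0.49 + $2.05 + $1.23 + $1.65 = $24.52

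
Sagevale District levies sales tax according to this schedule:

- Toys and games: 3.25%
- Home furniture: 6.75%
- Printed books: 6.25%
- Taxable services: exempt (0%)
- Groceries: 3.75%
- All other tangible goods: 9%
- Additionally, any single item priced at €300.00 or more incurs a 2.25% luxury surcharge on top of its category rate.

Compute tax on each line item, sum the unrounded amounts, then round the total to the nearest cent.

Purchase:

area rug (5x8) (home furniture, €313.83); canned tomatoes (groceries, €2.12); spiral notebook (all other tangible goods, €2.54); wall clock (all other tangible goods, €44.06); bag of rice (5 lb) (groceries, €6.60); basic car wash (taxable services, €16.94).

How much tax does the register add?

Area rug (5x8) €313.83: home furniture → 6.75% + 2.25% surcharge = 9% → €28.2447
Canned tomatoes €2.12: groceries → 3.75% → €0.0795
Spiral notebook €2.54: all other tangible goods → 9% → €0.2286
Wall clock €44.06: all other tangible goods → 9% → €3.9654
Bag of rice (5 lb) €6.60: groceries → 3.75% → €0.2475
Basic car wash €16.94: taxable services → 0% → €0.00
Unrounded tax sum = €32.7657 → €32.77

€32.77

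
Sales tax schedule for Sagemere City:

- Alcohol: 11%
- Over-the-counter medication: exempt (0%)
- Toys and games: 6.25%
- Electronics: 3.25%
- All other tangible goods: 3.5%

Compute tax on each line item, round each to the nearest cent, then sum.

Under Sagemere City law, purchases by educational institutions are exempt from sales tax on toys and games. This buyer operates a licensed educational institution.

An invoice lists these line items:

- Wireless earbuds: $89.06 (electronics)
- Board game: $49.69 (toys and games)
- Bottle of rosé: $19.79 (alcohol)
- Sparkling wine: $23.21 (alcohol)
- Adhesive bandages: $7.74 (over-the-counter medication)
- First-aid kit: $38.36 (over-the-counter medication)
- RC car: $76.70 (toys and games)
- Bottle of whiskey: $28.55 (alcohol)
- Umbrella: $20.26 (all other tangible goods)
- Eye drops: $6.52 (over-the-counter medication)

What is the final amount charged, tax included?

Wireless earbuds $89.06: electronics → 3.25% → $2.89
Board game $49.69: toys and games, buyer-exempt → 0% → $0.00
Bottle of rosé $19.79: alcohol → 11% → $2.18
Sparkling wine $23.21: alcohol → 11% → $2.55
Adhesive bandages $7.74: over-the-counter medication → 0% → $0.00
First-aid kit $38.36: over-the-counter medication → 0% → $0.00
RC car $76.70: toys and games, buyer-exempt → 0% → $0.00
Bottle of whiskey $28.55: alcohol → 11% → $3.14
Umbrella $20.26: all other tangible goods → 3.5% → $0.71
Eye drops $6.52: over-the-counter medication → 0% → $0.00
Subtotal = $359.88; tax = $11.47; total due = $371.35

$371.35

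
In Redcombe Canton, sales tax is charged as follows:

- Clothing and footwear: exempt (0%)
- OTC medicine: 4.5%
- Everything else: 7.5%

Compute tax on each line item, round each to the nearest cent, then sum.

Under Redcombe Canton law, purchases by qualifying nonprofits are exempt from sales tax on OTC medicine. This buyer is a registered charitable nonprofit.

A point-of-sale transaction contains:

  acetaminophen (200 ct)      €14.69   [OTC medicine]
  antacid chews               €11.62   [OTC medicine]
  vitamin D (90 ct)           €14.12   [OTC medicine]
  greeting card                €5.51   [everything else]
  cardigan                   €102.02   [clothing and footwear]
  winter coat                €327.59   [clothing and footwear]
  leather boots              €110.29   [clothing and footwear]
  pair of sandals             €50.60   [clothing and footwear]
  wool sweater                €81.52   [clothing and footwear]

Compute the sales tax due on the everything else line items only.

Greeting card €5.51: everything else → 7.5% → €0.41
Tax on everything else = €0.41

€0.41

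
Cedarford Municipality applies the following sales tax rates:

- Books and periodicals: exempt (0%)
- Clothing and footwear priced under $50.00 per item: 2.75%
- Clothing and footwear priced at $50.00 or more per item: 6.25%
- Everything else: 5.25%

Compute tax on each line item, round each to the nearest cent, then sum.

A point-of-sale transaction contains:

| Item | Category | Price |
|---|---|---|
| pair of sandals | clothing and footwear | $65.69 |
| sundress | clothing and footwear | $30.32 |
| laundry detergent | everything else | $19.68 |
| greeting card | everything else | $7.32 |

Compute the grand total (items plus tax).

Pair of sandals $65.69: clothing and footwear, $50.00 or more → 6.25% → $4.11
Sundress $30.32: clothing and footwear, under $50.00 → 2.75% → $0.83
Laundry detergent $19.68: everything else → 5.25% → $1.03
Greeting card $7.32: everything else → 5.25% → $0.38
Subtotal = $123.01; tax = $6.35; total due = $129.36

$129.36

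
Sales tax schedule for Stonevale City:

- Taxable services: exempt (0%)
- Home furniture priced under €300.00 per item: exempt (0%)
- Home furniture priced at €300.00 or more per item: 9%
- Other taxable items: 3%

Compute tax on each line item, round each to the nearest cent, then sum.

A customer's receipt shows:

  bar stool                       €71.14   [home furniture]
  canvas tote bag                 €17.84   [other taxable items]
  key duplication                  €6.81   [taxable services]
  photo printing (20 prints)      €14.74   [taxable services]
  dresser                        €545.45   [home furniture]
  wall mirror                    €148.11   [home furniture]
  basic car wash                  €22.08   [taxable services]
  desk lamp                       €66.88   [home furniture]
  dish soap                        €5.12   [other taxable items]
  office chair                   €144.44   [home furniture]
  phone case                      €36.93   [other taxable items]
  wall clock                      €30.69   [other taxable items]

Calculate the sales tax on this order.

€51.81

Bar stool €71.14: home furniture, under €300.00 → 0% → €0.00
Canvas tote bag €17.84: other taxable items → 3% → €0.54
Key duplication €6.81: taxable services → 0% → €0.00
Photo printing (20 prints) €14.74: taxable services → 0% → €0.00
Dresser €545.45: home furniture, €300.00 or more → 9% → €49.09
Wall mirror €148.11: home furniture, under €300.00 → 0% → €0.00
Basic car wash €22.08: taxable services → 0% → €0.00
Desk lamp €66.88: home furniture, under €300.00 → 0% → €0.00
Dish soap €5.12: other taxable items → 3% → €0.15
Office chair €144.44: home furniture, under €300.00 → 0% → €0.00
Phone case €36.93: other taxable items → 3% → €1.11
Wall clock €30.69: other taxable items → 3% → €0.92
Total tax = €0.54 + €49.09 + €0.15 + €1.11 + €0.92 = €51.81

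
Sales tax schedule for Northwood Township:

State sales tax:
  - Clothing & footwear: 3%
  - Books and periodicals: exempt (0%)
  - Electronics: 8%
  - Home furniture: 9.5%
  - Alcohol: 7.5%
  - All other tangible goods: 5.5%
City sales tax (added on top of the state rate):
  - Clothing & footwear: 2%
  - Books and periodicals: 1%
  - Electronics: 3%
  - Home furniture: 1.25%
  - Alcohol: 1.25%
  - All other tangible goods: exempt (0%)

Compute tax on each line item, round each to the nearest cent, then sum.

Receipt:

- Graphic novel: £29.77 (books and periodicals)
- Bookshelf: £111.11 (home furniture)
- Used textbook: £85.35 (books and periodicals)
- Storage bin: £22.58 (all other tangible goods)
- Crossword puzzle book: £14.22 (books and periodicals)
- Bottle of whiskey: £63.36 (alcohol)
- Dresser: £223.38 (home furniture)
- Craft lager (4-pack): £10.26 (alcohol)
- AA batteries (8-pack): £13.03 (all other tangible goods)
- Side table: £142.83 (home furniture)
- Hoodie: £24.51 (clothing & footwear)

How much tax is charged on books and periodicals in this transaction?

Graphic novel £29.77: books and periodicals → 0% + 1% city = 1% → £0.30
Used textbook £85.35: books and periodicals → 0% + 1% city = 1% → £0.85
Crossword puzzle book £14.22: books and periodicals → 0% + 1% city = 1% → £0.14
Tax on books and periodicals = £0.30 + £0.85 + £0.14 = £1.29

£1.29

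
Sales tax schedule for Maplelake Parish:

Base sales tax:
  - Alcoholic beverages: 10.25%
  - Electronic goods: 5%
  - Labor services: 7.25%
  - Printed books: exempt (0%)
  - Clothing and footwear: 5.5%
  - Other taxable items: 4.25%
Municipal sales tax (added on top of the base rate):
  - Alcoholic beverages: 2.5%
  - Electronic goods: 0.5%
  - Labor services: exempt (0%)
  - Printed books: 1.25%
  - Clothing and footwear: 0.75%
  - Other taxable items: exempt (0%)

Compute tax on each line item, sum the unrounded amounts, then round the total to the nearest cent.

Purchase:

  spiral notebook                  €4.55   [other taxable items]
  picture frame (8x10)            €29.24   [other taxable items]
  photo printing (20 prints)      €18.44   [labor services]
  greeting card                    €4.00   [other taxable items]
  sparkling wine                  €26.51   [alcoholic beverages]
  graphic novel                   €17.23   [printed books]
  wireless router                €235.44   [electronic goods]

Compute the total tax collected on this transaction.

€19.49

Spiral notebook €4.55: other taxable items → 4.25% + 0% municipal = 4.25% → €0.193375
Picture frame (8x10) €29.24: other taxable items → 4.25% + 0% municipal = 4.25% → €1.2427
Photo printing (20 prints) €18.44: labor services → 7.25% + 0% municipal = 7.25% → €1.3369
Greeting card €4.00: other taxable items → 4.25% + 0% municipal = 4.25% → €0.17
Sparkling wine €26.51: alcoholic beverages → 10.25% + 2.5% municipal = 12.75% → €3.380025
Graphic novel €17.23: printed books → 0% + 1.25% municipal = 1.25% → €0.215375
Wireless router €235.44: electronic goods → 5% + 0.5% municipal = 5.5% → €12.9492
Unrounded tax sum = €19.487575 → €19.49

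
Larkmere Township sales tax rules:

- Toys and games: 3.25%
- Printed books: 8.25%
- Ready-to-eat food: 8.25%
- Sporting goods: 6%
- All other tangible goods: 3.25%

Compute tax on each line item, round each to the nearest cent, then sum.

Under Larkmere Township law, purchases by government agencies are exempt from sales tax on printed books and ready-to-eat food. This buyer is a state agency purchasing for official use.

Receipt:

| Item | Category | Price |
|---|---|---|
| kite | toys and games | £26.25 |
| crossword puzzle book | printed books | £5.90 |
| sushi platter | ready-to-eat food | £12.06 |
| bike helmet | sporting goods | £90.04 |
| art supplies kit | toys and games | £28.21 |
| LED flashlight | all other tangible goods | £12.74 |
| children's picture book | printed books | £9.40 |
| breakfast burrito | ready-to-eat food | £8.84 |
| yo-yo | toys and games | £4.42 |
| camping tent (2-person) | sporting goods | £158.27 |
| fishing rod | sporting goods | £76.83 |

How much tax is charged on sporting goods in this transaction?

£19.51

Bike helmet £90.04: sporting goods → 6% → £5.40
Camping tent (2-person) £158.27: sporting goods → 6% → £9.50
Fishing rod £76.83: sporting goods → 6% → £4.61
Tax on sporting goods = £5.40 + £9.50 + £4.61 = £19.51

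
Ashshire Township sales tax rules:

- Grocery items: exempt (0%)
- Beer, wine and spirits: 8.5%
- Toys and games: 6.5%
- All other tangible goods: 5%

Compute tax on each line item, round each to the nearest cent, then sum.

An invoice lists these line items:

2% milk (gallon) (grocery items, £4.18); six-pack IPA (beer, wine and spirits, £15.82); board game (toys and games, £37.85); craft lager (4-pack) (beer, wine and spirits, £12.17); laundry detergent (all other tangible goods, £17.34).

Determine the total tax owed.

£5.70

2% milk (gallon) £4.18: grocery items → 0% → £0.00
Six-pack IPA £15.82: beer, wine and spirits → 8.5% → £1.34
Board game £37.85: toys and games → 6.5% → £2.46
Craft lager (4-pack) £12.17: beer, wine and spirits → 8.5% → £1.03
Laundry detergent £17.34: all other tangible goods → 5% → £0.87
Total tax = £1.34 + £2.46 + £1.03 + £0.87 = £5.70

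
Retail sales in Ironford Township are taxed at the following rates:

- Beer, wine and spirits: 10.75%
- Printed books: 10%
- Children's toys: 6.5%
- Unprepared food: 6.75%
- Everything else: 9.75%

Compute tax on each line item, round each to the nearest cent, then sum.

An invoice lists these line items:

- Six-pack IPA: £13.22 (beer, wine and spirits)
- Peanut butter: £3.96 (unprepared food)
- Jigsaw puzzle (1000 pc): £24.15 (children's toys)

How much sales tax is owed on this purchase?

Six-pack IPA £13.22: beer, wine and spirits → 10.75% → £1.42
Peanut butter £3.96: unprepared food → 6.75% → £0.27
Jigsaw puzzle (1000 pc) £24.15: children's toys → 6.5% → £1.57
Total tax = £1.42 + £0.27 + £1.57 = £3.26

£3.26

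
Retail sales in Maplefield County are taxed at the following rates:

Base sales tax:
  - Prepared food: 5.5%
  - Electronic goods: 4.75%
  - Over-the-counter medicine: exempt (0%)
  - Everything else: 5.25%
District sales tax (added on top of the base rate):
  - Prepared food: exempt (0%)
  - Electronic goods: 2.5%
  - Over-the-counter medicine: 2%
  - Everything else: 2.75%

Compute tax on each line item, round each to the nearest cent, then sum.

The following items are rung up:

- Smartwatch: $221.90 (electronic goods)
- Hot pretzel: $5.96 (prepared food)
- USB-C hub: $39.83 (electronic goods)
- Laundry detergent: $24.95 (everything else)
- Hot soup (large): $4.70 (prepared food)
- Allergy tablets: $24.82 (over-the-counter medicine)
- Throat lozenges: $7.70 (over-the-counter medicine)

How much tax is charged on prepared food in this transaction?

Hot pretzel $5.96: prepared food → 5.5% + 0% district = 5.5% → $0.33
Hot soup (large) $4.70: prepared food → 5.5% + 0% district = 5.5% → $0.26
Tax on prepared food = $0.33 + $0.26 = $0.59

$0.59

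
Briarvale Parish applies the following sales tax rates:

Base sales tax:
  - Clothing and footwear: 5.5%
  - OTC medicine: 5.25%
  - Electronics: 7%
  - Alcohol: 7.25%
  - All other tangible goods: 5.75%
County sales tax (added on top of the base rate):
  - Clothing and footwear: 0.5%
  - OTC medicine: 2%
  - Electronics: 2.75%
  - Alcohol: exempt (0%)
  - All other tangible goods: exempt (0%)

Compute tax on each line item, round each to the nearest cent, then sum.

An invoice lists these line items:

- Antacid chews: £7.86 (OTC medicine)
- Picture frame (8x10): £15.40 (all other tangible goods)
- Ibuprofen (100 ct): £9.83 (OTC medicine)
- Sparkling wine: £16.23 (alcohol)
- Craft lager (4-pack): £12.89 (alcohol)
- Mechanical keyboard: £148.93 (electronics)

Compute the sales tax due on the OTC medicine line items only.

Antacid chews £7.86: OTC medicine → 5.25% + 2% county = 7.25% → £0.57
Ibuprofen (100 ct) £9.83: OTC medicine → 5.25% + 2% county = 7.25% → £0.71
Tax on OTC medicine = £0.57 + £0.71 = £1.28

£1.28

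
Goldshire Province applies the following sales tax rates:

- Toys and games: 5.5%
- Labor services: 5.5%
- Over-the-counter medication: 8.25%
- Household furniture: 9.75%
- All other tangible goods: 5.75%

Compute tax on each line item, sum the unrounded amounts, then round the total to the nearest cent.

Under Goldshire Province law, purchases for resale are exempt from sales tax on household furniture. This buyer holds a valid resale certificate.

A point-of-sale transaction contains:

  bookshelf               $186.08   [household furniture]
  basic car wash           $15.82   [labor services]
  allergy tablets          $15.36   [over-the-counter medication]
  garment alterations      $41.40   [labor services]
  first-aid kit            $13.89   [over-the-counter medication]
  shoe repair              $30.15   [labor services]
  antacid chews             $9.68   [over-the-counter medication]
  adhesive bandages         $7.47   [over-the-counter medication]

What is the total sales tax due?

Bookshelf $186.08: household furniture, buyer-exempt → 0% → $0.00
Basic car wash $15.82: labor services → 5.5% → $0.8701
Allergy tablets $15.36: over-the-counter medication → 8.25% → $1.2672
Garment alterations $41.40: labor services → 5.5% → $2.277
First-aid kit $13.89: over-the-counter medication → 8.25% → $1.145925
Shoe repair $30.15: labor services → 5.5% → $1.65825
Antacid chews $9.68: over-the-counter medication → 8.25% → $0.7986
Adhesive bandages $7.47: over-the-counter medication → 8.25% → $0.616275
Unrounded tax sum = $8.63335 → $8.63

$8.63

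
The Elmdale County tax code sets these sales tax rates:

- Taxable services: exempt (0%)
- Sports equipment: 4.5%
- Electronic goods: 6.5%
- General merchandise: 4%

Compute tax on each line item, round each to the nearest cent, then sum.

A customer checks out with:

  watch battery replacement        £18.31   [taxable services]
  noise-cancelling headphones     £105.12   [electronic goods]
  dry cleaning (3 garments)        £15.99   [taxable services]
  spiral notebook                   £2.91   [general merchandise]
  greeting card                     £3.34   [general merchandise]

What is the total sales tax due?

£7.08

Watch battery replacement £18.31: taxable services → 0% → £0.00
Noise-cancelling headphones £105.12: electronic goods → 6.5% → £6.83
Dry cleaning (3 garments) £15.99: taxable services → 0% → £0.00
Spiral notebook £2.91: general merchandise → 4% → £0.12
Greeting card £3.34: general merchandise → 4% → £0.13
Total tax = £6.83 + £0.12 + £0.13 = £7.08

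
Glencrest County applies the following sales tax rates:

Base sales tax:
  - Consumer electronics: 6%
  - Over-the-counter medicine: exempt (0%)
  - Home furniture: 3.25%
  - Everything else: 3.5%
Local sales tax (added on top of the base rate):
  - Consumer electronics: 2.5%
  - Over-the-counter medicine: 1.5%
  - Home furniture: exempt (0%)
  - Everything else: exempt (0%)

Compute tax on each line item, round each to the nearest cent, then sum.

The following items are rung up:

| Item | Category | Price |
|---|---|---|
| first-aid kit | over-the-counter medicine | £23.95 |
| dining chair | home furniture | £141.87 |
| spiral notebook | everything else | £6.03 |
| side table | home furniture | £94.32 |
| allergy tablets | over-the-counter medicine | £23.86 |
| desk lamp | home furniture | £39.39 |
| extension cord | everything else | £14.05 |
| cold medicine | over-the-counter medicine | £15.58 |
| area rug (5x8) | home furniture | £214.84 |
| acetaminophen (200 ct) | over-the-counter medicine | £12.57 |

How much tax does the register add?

£17.78

First-aid kit £23.95: over-the-counter medicine → 0% + 1.5% local = 1.5% → £0.36
Dining chair £141.87: home furniture → 3.25% + 0% local = 3.25% → £4.61
Spiral notebook £6.03: everything else → 3.5% + 0% local = 3.5% → £0.21
Side table £94.32: home furniture → 3.25% + 0% local = 3.25% → £3.07
Allergy tablets £23.86: over-the-counter medicine → 0% + 1.5% local = 1.5% → £0.36
Desk lamp £39.39: home furniture → 3.25% + 0% local = 3.25% → £1.28
Extension cord £14.05: everything else → 3.5% + 0% local = 3.5% → £0.49
Cold medicine £15.58: over-the-counter medicine → 0% + 1.5% local = 1.5% → £0.23
Area rug (5x8) £214.84: home furniture → 3.25% + 0% local = 3.25% → £6.98
Acetaminophen (200 ct) £12.57: over-the-counter medicine → 0% + 1.5% local = 1.5% → £0.19
Total tax = £0.36 + £4.61 + £0.21 + £3.07 + £0.36 + £1.28 + £0.49 + £0.23 + £6.98 + £0.19 = £17.78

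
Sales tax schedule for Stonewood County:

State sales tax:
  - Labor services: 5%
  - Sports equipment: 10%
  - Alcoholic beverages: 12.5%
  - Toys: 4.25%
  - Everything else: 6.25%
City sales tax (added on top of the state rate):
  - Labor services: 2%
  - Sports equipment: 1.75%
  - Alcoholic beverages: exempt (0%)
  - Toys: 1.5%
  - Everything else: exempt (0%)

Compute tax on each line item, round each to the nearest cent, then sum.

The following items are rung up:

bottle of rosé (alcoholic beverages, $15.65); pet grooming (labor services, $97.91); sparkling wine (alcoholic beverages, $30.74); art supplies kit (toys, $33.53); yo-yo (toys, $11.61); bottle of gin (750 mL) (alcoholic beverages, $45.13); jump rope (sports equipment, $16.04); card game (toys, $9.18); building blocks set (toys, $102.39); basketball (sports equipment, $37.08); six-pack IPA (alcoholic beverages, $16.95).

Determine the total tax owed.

Bottle of rosé $15.65: alcoholic beverages → 12.5% + 0% city = 12.5% → $1.96
Pet grooming $97.91: labor services → 5% + 2% city = 7% → $6.85
Sparkling wine $30.74: alcoholic beverages → 12.5% + 0% city = 12.5% → $3.84
Art supplies kit $33.53: toys → 4.25% + 1.5% city = 5.75% → $1.93
Yo-yo $11.61: toys → 4.25% + 1.5% city = 5.75% → $0.67
Bottle of gin (750 mL) $45.13: alcoholic beverages → 12.5% + 0% city = 12.5% → $5.64
Jump rope $16.04: sports equipment → 10% + 1.75% city = 11.75% → $1.88
Card game $9.18: toys → 4.25% + 1.5% city = 5.75% → $0.53
Building blocks set $102.39: toys → 4.25% + 1.5% city = 5.75% → $5.89
Basketball $37.08: sports equipment → 10% + 1.75% city = 11.75% → $4.36
Six-pack IPA $16.95: alcoholic beverages → 12.5% + 0% city = 12.5% → $2.12
Total tax = $1.96 + $6.85 + $3.84 + $1.93 + $0.67 + $5.64 + $1.88 + $0.53 + $5.89 + $4.36 + $2.12 = $35.67

$35.67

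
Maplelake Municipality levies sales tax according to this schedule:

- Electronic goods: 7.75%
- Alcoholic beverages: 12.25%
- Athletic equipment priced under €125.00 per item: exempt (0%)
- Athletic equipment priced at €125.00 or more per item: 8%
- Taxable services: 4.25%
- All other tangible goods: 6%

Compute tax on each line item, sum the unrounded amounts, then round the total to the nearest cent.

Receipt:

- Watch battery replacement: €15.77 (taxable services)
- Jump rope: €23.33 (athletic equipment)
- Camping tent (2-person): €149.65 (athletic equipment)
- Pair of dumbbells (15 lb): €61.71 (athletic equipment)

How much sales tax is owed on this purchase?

€12.64

Watch battery replacement €15.77: taxable services → 4.25% → €0.670225
Jump rope €23.33: athletic equipment, under €125.00 → 0% → €0.00
Camping tent (2-person) €149.65: athletic equipment, €125.00 or more → 8% → €11.972
Pair of dumbbells (15 lb) €61.71: athletic equipment, under €125.00 → 0% → €0.00
Unrounded tax sum = €12.642225 → €12.64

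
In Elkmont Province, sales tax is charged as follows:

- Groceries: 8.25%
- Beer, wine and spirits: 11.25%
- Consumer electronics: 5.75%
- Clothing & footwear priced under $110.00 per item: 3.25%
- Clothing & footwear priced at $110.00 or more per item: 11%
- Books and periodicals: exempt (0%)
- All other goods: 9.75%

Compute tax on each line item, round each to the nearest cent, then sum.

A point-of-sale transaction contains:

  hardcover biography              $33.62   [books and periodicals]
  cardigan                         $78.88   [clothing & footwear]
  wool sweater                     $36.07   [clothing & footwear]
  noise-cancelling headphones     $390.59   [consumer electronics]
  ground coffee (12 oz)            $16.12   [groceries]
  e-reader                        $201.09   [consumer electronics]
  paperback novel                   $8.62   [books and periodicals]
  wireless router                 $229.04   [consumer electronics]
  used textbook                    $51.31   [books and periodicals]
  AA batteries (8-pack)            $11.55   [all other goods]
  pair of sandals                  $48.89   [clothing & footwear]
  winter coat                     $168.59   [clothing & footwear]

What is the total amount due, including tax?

Hardcover biography $33.62: books and periodicals → 0% → $0.00
Cardigan $78.88: clothing & footwear, under $110.00 → 3.25% → $2.56
Wool sweater $36.07: clothing & footwear, under $110.00 → 3.25% → $1.17
Noise-cancelling headphones $390.59: consumer electronics → 5.75% → $22.46
Ground coffee (12 oz) $16.12: groceries → 8.25% → $1.33
E-reader $201.09: consumer electronics → 5.75% → $11.56
Paperback novel $8.62: books and periodicals → 0% → $0.00
Wireless router $229.04: consumer electronics → 5.75% → $13.17
Used textbook $51.31: books and periodicals → 0% → $0.00
AA batteries (8-pack) $11.55: all other goods → 9.75% → $1.13
Pair of sandals $48.89: clothing & footwear, under $110.00 → 3.25% → $1.59
Winter coat $168.59: clothing & footwear, $110.00 or more → 11% → $18.54
Subtotal = $1274.37; tax = $73.51; total due = $1347.88

$1347.88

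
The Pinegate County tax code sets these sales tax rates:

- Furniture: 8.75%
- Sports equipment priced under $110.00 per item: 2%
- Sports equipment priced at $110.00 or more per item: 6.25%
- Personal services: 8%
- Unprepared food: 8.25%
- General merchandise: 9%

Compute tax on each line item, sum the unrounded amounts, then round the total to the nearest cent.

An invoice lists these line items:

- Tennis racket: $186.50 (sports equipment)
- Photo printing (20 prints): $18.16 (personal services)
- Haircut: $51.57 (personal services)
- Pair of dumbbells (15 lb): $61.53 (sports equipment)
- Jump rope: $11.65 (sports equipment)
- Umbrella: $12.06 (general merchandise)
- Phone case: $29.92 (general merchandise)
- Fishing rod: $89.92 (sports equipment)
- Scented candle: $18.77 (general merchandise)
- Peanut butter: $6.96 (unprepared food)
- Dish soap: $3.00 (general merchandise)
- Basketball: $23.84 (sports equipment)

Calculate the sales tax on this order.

Tennis racket $186.50: sports equipment, $110.00 or more → 6.25% → $11.65625
Photo printing (20 prints) $18.16: personal services → 8% → $1.4528
Haircut $51.57: personal services → 8% → $4.1256
Pair of dumbbells (15 lb) $61.53: sports equipment, under $110.00 → 2% → $1.2306
Jump rope $11.65: sports equipment, under $110.00 → 2% → $0.233
Umbrella $12.06: general merchandise → 9% → $1.0854
Phone case $29.92: general merchandise → 9% → $2.6928
Fishing rod $89.92: sports equipment, under $110.00 → 2% → $1.7984
Scented candle $18.77: general merchandise → 9% → $1.6893
Peanut butter $6.96: unprepared food → 8.25% → $0.5742
Dish soap $3.00: general merchandise → 9% → $0.27
Basketball $23.84: sports equipment, under $110.00 → 2% → $0.4768
Unrounded tax sum = $27.28515 → $27.29

$27.29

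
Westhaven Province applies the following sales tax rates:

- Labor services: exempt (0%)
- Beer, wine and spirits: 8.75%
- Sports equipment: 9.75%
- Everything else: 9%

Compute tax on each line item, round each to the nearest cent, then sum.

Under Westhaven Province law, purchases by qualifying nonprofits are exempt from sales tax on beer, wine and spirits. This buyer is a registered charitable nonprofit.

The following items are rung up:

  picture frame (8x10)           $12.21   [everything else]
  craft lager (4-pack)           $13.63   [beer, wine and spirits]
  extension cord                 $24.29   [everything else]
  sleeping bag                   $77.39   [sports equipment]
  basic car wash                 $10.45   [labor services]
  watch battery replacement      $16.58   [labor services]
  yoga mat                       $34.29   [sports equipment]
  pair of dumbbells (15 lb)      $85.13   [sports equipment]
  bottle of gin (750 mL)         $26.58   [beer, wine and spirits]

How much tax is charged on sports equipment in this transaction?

$19.19

Sleeping bag $77.39: sports equipment → 9.75% → $7.55
Yoga mat $34.29: sports equipment → 9.75% → $3.34
Pair of dumbbells (15 lb) $85.13: sports equipment → 9.75% → $8.30
Tax on sports equipment = $7.55 + $3.34 + $8.30 = $19.19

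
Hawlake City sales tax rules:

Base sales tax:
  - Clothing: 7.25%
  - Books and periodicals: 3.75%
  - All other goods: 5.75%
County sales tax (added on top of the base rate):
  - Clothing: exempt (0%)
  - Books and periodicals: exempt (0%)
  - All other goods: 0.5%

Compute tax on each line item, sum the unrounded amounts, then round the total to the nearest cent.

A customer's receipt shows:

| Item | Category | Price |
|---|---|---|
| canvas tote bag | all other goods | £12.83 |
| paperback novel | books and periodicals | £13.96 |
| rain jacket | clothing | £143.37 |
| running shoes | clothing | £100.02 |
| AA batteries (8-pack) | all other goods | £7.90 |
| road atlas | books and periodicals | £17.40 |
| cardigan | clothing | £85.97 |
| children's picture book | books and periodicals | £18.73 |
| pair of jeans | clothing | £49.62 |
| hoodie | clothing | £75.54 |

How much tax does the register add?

£36.13

Canvas tote bag £12.83: all other goods → 5.75% + 0.5% county = 6.25% → £0.801875
Paperback novel £13.96: books and periodicals → 3.75% + 0% county = 3.75% → £0.5235
Rain jacket £143.37: clothing → 7.25% + 0% county = 7.25% → £10.394325
Running shoes £100.02: clothing → 7.25% + 0% county = 7.25% → £7.25145
AA batteries (8-pack) £7.90: all other goods → 5.75% + 0.5% county = 6.25% → £0.49375
Road atlas £17.40: books and periodicals → 3.75% + 0% county = 3.75% → £0.6525
Cardigan £85.97: clothing → 7.25% + 0% county = 7.25% → £6.232825
Children's picture book £18.73: books and periodicals → 3.75% + 0% county = 3.75% → £0.702375
Pair of jeans £49.62: clothing → 7.25% + 0% county = 7.25% → £3.59745
Hoodie £75.54: clothing → 7.25% + 0% county = 7.25% → £5.47665
Unrounded tax sum = £36.1267 → £36.13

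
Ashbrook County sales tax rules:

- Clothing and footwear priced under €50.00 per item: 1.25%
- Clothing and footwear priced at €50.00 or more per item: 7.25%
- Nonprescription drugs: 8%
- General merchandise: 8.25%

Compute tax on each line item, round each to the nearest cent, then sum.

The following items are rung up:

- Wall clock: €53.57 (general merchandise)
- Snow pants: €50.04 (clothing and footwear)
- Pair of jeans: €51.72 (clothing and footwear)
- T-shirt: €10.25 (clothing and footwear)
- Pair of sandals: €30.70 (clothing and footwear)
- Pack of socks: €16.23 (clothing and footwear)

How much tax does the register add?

€12.51

Wall clock €53.57: general merchandise → 8.25% → €4.42
Snow pants €50.04: clothing and footwear, €50.00 or more → 7.25% → €3.63
Pair of jeans €51.72: clothing and footwear, €50.00 or more → 7.25% → €3.75
T-shirt €10.25: clothing and footwear, under €50.00 → 1.25% → €0.13
Pair of sandals €30.70: clothing and footwear, under €50.00 → 1.25% → €0.38
Pack of socks €16.23: clothing and footwear, under €50.00 → 1.25% → €0.20
Total tax = €4.42 + €3.63 + €3.75 + €0.13 + €0.38 + €0.20 = €12.51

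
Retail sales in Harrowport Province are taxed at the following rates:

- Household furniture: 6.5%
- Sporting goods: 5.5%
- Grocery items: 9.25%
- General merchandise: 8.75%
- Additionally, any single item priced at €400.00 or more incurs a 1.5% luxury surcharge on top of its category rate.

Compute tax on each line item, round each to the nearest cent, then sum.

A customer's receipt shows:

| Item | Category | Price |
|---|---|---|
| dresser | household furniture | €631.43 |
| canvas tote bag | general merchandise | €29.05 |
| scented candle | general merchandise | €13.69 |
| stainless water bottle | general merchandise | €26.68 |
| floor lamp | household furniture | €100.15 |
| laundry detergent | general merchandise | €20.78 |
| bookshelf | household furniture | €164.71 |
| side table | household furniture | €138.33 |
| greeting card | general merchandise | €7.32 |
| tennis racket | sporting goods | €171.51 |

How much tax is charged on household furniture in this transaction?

Dresser €631.43: household furniture → 6.5% + 1.5% surcharge = 8% → €50.51
Floor lamp €100.15: household furniture → 6.5% → €6.51
Bookshelf €164.71: household furniture → 6.5% → €10.71
Side table €138.33: household furniture → 6.5% → €8.99
Tax on household furniture = €50.51 + €6.51 + €10.71 + €8.99 = €76.72

€76.72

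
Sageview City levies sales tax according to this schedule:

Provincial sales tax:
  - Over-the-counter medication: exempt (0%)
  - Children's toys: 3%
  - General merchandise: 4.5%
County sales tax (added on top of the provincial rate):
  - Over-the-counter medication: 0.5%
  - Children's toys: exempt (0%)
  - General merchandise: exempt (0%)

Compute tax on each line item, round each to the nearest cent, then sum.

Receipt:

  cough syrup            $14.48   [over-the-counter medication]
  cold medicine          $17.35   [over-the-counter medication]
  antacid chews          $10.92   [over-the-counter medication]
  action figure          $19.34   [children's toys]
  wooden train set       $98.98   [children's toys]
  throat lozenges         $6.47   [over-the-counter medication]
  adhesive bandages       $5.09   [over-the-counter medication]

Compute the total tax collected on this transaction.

Cough syrup $14.48: over-the-counter medication → 0% + 0.5% county = 0.5% → $0.07
Cold medicine $17.35: over-the-counter medication → 0% + 0.5% county = 0.5% → $0.09
Antacid chews $10.92: over-the-counter medication → 0% + 0.5% county = 0.5% → $0.05
Action figure $19.34: children's toys → 3% + 0% county = 3% → $0.58
Wooden train set $98.98: children's toys → 3% + 0% county = 3% → $2.97
Throat lozenges $6.47: over-the-counter medication → 0% + 0.5% county = 0.5% → $0.03
Adhesive bandages $5.09: over-the-counter medication → 0% + 0.5% county = 0.5% → $0.03
Total tax = $0.07 + $0.09 + $0.05 + $0.58 + $2.97 + $0.03 + $0.03 = $3.82

$3.82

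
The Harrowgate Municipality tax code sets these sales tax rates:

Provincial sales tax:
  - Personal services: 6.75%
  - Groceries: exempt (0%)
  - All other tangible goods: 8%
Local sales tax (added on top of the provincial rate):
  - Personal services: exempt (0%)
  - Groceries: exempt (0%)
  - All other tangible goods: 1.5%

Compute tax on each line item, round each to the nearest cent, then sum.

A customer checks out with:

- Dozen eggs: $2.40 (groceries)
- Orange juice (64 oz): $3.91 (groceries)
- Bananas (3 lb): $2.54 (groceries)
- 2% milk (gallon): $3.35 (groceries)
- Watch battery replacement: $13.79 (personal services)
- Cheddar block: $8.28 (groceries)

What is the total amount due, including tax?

$35.20

Dozen eggs $2.40: groceries → 0% + 0% local = 0% → $0.00
Orange juice (64 oz) $3.91: groceries → 0% + 0% local = 0% → $0.00
Bananas (3 lb) $2.54: groceries → 0% + 0% local = 0% → $0.00
2% milk (gallon) $3.35: groceries → 0% + 0% local = 0% → $0.00
Watch battery replacement $13.79: personal services → 6.75% + 0% local = 6.75% → $0.93
Cheddar block $8.28: groceries → 0% + 0% local = 0% → $0.00
Subtotal = $34.27; tax = $0.93; total due = $35.20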